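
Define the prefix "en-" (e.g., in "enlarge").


Prefix: en-
Example: enlarge = en- + large
Meaning = cause to / put into


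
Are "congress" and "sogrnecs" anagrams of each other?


Word 1: "congress" → sorted: cegnorss
Word 2: "sogrnecs" → sorted: cegnorss
Same letters? cegnorss == cegnorss
Anagram = Yes


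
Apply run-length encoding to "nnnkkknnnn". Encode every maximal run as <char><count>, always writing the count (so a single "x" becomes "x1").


String: "nnnkkknnnn"
Scanning for consecutive runs:
  'n' x 3
  'k' x 3
  'n' x 4
RLE = "n3k3n4"


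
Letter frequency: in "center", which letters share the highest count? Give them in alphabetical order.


Word: "center"
Letter counts:
  'c': 1
  'e': 2
  'n': 1
  'r': 1
  't': 1
Maximum count = 2
Most frequent = 'e' (2 times each)


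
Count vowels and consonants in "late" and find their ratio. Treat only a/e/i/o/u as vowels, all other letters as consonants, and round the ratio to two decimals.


Word: "late"
Vowels (a,e,i,o,u): 2
Consonants: 2
Ratio = 2/2
= 1.00


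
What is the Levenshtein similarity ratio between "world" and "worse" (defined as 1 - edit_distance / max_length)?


Word 1: "world" (length 5)
Word 2: "worse" (length 5)
One optimal edit sequence:
  1. keep 'w'
  2. keep 'o'
  3. keep 'r'
  4. substitute 'l' -> 's'  (+1)
  5. substitute 'd' -> 'e'  (+1)
Edit distance = 2
Max length = max(5, 5) = 5
Similarity = 1 - 2/5
= 0.6000


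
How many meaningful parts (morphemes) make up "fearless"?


Word: "fearless"
Morphemes: fear | -less
Each morpheme carries meaning
= 2 morphemes


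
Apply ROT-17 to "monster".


Word: "monster"
Shift: 17
Each letter → (letter + shift) mod 26:
  'm' (12) + 17 = 3 → 'd'
  'o' (14) + 17 = 5 → 'f'
  'n' (13) + 17 = 4 → 'e'
  's' (18) + 17 = 9 → 'j'
  't' (19) + 17 = 10 → 'k'
  'e' (4) + 17 = 21 → 'v'
  'r' (17) + 17 = 8 → 'i'
Result = "dfejkvi"


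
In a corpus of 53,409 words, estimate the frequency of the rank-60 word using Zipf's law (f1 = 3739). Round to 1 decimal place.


Zipf's law: f(r) = f(1) / r
f(1) = 3739
f(60) = 3739 / 60
= 62.3 occurrences


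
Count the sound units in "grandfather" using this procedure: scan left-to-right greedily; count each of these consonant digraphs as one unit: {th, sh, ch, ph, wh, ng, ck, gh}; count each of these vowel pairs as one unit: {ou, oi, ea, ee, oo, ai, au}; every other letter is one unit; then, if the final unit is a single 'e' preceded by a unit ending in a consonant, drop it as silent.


Word: "grandfather" (11 letters)
Left-to-right scan:
  [1] 'g' (letter)
  [2] 'r' (letter)
  [3] 'a' (letter)
  [4] 'n' (letter)
  [5] 'd' (letter)
  [6] 'f' (letter)
  [7] 'a' (letter)
  [8] 'th' (digraph)
  [9] 'e' (letter)
  [10] 'r' (letter)
Units from scan: 10
Sound units = 10 units


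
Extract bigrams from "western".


Word: "western" (length 7)
Number of bigrams = 7 - 2 + 1 = 6
  Position 0: "we"
  Position 1: "es"
  Position 2: "st"
  Position 3: "te"
  Position 4: "er"
  Position 5: "rn"
Bigrams = "we", "es", "st", "te", "er", "rn"


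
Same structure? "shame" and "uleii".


Pattern of "shame": [0, 1, 2, 3, 4]
Pattern of "uleii": [0, 1, 2, 3, 3]
Patterns do not match
Same pattern = No


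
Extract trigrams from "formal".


Word: "formal" (length 6)
Number of trigrams = 6 - 3 + 1 = 4
  Position 0: "for"
  Position 1: "orm"
  Position 2: "rma"
  Position 3: "mal"
Trigrams = "for", "orm", "rma", "mal"


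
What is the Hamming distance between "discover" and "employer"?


Comparing character by character (same length = 8):
  Pos 0: 'd' vs 'e' !=
  Pos 1: 'i' vs 'm' !=
  Pos 2: 's' vs 'p' !=
  Pos 3: 'c' vs 'l' !=
  Pos 4: 'o' vs 'o' =
  Pos 5: 'v' vs 'y' !=
  Pos 6: 'e' vs 'e' =
  Pos 7: 'r' vs 'r' =
Hamming distance = 5


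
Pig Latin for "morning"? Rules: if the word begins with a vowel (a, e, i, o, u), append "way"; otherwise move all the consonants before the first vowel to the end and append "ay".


Word: "morning"
Starts with consonant(s) → move to end, add 'ay'
Consonant cluster: "m"
Pig Latin = "orningmay"


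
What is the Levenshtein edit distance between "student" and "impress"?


Word 1: "student" (length 7)
Word 2: "impress" (length 7)
One optimal edit sequence (insert/delete/substitute each cost 1):
  1. substitute 's' -> 'i'  (+1)
  2. substitute 't' -> 'm'  (+1)
  3. substitute 'u' -> 'p'  (+1)
  4. substitute 'd' -> 'r'  (+1)
  5. keep 'e'
  6. substitute 'n' -> 's'  (+1)
  7. substitute 't' -> 's'  (+1)
Total edit operations: 6
Edit distance = 6


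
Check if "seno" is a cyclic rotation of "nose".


Word: "nose", Candidate: "seno"
Method: check if candidate is substring of word+word
"nosenose" contains "seno"? Yes
Is rotation = Yes


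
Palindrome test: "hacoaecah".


Word: "hacoaecah"
Reversed: "haceaocah"
Forward == Backward? hacoaecah != haceaocah
Palindrome = No


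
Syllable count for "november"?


Word: "november"
Syllable breakdown: no · vem · ber
Counting: 3 parts
= 3 syllables


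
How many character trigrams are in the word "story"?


Word: "story" (length 5)
Number of 3-grams = length - 3 + 1 = 5 - 3 + 1
= 3


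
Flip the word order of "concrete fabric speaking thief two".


Original: "concrete fabric speaking thief two"
Words (1..n): concrete | fabric | speaking | thief | two
Reversed (n..1): two | thief | speaking | fabric | concrete
Result = "two thief speaking fabric concrete"


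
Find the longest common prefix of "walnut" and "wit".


Word 1: "walnut"
Word 2: "wit"
Comparing from start:
  Pos 0: 'w' == 'w'
  Pos 1: 'a' != 'i' (stop)
LCP = "w" (length 1)


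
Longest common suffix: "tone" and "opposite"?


Word 1: "tone"
Word 2: "opposite"
Comparing from end:
  Pos -1: 'e' == 'e'
  Pos -2: 'n' != 't' (stop)
LCS = "e" (length 1)


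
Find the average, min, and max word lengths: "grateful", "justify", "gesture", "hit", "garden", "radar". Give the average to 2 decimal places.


Lengths: "grateful"=8, "justify"=7, "gesture"=7, "hit"=3, "garden"=6, "radar"=5
Sum = 36, Count = 6
Average = 36/6 = 6.00
= avg=6.00, min=3, max=8


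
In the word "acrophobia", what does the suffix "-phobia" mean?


Suffix: -phobia
Example: acrophobia = acro- + -phobia
Meaning = fear of


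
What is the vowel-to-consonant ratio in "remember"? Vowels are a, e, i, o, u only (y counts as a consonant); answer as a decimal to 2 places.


Word: "remember"
Vowels (a,e,i,o,u): 3
Consonants: 5
Ratio = 3/5
= 0.60


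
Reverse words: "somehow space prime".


Original: "somehow space prime"
Words (1..n): somehow | space | prime
Reversed (n..1): prime | space | somehow
Result = "prime space somehow"


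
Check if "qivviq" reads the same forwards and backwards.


Word: "qivviq"
Reversed: "qivviq"
Forward == Backward? qivviq == qivviq
Palindrome = Yes


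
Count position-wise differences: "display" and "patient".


Comparing character by character (same length = 7):
  Pos 0: 'd' vs 'p' !=
  Pos 1: 'i' vs 'a' !=
  Pos 2: 's' vs 't' !=
  Pos 3: 'p' vs 'i' !=
  Pos 4: 'l' vs 'e' !=
  Pos 5: 'a' vs 'n' !=
  Pos 6: 'y' vs 't' !=
Hamming distance = 7


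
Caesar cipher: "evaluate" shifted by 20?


Word: "evaluate"
Shift: 20
Each letter → (letter + shift) mod 26:
  'e' (4) + 20 = 24 → 'y'
  'v' (21) + 20 = 15 → 'p'
  'a' (0) + 20 = 20 → 'u'
  'l' (11) + 20 = 5 → 'f'
  'u' (20) + 20 = 14 → 'o'
  'a' (0) + 20 = 20 → 'u'
  't' (19) + 20 = 13 → 'n'
  'e' (4) + 20 = 24 → 'y'
Result = "ypufouny"


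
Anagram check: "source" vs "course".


Word 1: "source" → sorted: ceorsu
Word 2: "course" → sorted: ceorsu
Same letters? ceorsu == ceorsu
Anagram = Yes


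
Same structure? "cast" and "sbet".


Pattern of "cast": [0, 1, 2, 3]
Pattern of "sbet": [0, 1, 2, 3]
Patterns match
Same pattern = Yes


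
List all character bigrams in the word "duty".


Word: "duty" (length 4)
Number of bigrams = 4 - 2 + 1 = 3
  Position 0: "du"
  Position 1: "ut"
  Position 2: "ty"
Bigrams = "du", "ut", "ty"


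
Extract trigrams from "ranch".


Word: "ranch" (length 5)
Number of trigrams = 5 - 3 + 1 = 3
  Position 0: "ran"
  Position 1: "anc"
  Position 2: "nch"
Trigrams = "ran", "anc", "nch"


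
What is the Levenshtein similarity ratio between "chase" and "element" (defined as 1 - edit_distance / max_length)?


Word 1: "chase" (length 5)
Word 2: "element" (length 7)
One optimal edit sequence:
  1. substitute 'c' -> 'e'  (+1)
  2. substitute 'h' -> 'l'  (+1)
  3. substitute 'a' -> 'e'  (+1)
  4. substitute 's' -> 'm'  (+1)
  5. keep 'e'
  6. insert 'n'  (+1)
  7. insert 't'  (+1)
Edit distance = 6
Max length = max(5, 7) = 7
Similarity = 1 - 6/7
= 0.1429


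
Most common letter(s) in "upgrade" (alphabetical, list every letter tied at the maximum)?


Word: "upgrade"
Letter counts:
  'a': 1
  'd': 1
  'e': 1
  'g': 1
  'p': 1
  'r': 1
  'u': 1
Maximum count = 1
Most frequent = 'a', 'd', 'e', 'g', 'p', 'r', 'u' (1 time each)


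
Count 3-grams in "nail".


Word: "nail" (length 4)
Number of 3-grams = length - 3 + 1 = 4 - 3 + 1
= 2


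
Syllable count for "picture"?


Word: "picture"
Syllable breakdown: pic · ture
Counting: 2 parts
= 2 syllables


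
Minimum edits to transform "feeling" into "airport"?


Word 1: "feeling" (length 7)
Word 2: "airport" (length 7)
One optimal edit sequence (insert/delete/substitute each cost 1):
  1. substitute 'f' -> 'a'  (+1)
  2. substitute 'e' -> 'i'  (+1)
  3. substitute 'e' -> 'r'  (+1)
  4. substitute 'l' -> 'p'  (+1)
  5. substitute 'i' -> 'o'  (+1)
  6. substitute 'n' -> 'r'  (+1)
  7. substitute 'g' -> 't'  (+1)
Total edit operations: 7
Edit distance = 7


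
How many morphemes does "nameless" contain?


Word: "nameless"
Morphemes: name | -less
Each morpheme carries meaning
= 2 morphemes


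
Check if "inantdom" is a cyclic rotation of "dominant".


Word: "dominant", Candidate: "inantdom"
Method: check if candidate is substring of word+word
"dominantdominant" contains "inantdom"? Yes
Is rotation = Yes


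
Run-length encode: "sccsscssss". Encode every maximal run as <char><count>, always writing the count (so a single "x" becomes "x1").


String: "sccsscssss"
Scanning for consecutive runs:
  's' x 1
  'c' x 2
  's' x 2
  'c' x 1
  's' x 4
RLE = "s1c2s2c1s4"


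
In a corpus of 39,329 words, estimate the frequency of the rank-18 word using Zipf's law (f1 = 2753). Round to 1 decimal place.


Zipf's law: f(r) = f(1) / r
f(1) = 2753
f(18) = 2753 / 18
= 152.9 occurrences


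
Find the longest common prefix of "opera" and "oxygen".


Word 1: "opera"
Word 2: "oxygen"
Comparing from start:
  Pos 0: 'o' == 'o'
  Pos 1: 'p' != 'x' (stop)
LCP = "o" (length 1)


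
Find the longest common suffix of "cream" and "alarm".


Word 1: "cream"
Word 2: "alarm"
Comparing from end:
  Pos -1: 'm' == 'm'
  Pos -2: 'a' != 'r' (stop)
LCS = "m" (length 1)


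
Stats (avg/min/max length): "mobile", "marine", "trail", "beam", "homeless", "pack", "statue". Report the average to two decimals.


Lengths: "mobile"=6, "marine"=6, "trail"=5, "beam"=4, "homeless"=8, "pack"=4, "statue"=6
Sum = 39, Count = 7
Average = 39/7 = 5.57
= avg=5.57, min=4, max=8


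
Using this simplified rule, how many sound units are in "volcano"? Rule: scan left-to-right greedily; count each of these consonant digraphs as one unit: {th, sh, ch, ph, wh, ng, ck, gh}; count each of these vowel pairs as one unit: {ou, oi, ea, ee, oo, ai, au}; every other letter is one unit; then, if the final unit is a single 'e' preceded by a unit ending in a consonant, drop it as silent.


Word: "volcano" (7 letters)
Left-to-right scan:
  [1] 'v' (letter)
  [2] 'o' (letter)
  [3] 'l' (letter)
  [4] 'c' (letter)
  [5] 'a' (letter)
  [6] 'n' (letter)
  [7] 'o' (letter)
Units from scan: 7
Sound units = 7 units


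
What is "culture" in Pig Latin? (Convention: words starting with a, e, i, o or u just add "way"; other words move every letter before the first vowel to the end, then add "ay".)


Word: "culture"
Starts with consonant(s) → move to end, add 'ay'
Consonant cluster: "c"
Pig Latin = "ulturecay"


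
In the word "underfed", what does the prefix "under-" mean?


Prefix: under-
Example: underfed (under- + fed)
Meaning = insufficient


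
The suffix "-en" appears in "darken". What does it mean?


Suffix: -en
As in: darken -> dark + -en
Meaning = to make / become


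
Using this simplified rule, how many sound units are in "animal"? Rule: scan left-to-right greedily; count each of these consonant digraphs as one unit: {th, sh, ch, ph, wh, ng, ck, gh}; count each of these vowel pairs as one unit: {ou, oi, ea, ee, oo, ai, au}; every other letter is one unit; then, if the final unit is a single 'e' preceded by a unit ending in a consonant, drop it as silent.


Word: "animal" (6 letters)
Left-to-right scan:
  [1] 'a' (letter)
  [2] 'n' (letter)
  [3] 'i' (letter)
  [4] 'm' (letter)
  [5] 'a' (letter)
  [6] 'l' (letter)
Units from scan: 6
Sound units = 6 units


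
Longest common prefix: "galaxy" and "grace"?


Word 1: "galaxy"
Word 2: "grace"
Comparing from start:
  Pos 0: 'g' == 'g'
  Pos 1: 'a' != 'r' (stop)
LCP = "g" (length 1)


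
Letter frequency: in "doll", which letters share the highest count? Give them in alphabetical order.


Word: "doll"
Letter counts:
  'd': 1
  'l': 2
  'o': 1
Maximum count = 2
Most frequent = 'l' (2 times each)


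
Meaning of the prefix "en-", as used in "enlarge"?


Prefix: en-
Example: enlarge = en- + large
Meaning = cause to / put into


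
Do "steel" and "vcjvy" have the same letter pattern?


Pattern of "steel": [0, 1, 2, 2, 3]
Pattern of "vcjvy": [0, 1, 2, 0, 3]
Patterns do not match
Same pattern = No


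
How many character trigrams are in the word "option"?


Word: "option" (length 6)
Number of 3-grams = length - 3 + 1 = 6 - 3 + 1
= 4


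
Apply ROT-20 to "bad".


Word: "bad"
Shift: 20
Each letter → (letter + shift) mod 26:
  'b' (1) + 20 = 21 → 'v'
  'a' (0) + 20 = 20 → 'u'
  'd' (3) + 20 = 23 → 'x'
Result = "vux"


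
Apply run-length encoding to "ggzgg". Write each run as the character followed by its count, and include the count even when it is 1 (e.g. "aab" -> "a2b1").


String: "ggzgg"
Scanning for consecutive runs:
  'g' x 2
  'z' x 1
  'g' x 2
RLE = "g2z1g2"


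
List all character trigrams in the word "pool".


Word: "pool" (length 4)
Number of trigrams = 4 - 3 + 1 = 2
  Position 0: "poo"
  Position 1: "ool"
Trigrams = "poo", "ool"


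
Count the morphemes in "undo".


Word: "undo"
Morphemes: un- / do
Each morpheme carries meaning
= 2 morphemes


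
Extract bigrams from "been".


Word: "been" (length 4)
Number of bigrams = 4 - 2 + 1 = 3
  Position 0: "be"
  Position 1: "ee"
  Position 2: "en"
Bigrams = "be", "ee", "en"


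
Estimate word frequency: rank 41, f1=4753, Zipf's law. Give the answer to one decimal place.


Zipf's law: f(r) = f(1) / r
f(1) = 4753
f(41) = 4753 / 41
= 115.9 occurrences


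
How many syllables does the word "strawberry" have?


Word: "strawberry"
Syllable breakdown: straw-ber-ry
Counting: 3 parts
= 3 syllables


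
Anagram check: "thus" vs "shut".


Word 1: "thus" → sorted: hstu
Word 2: "shut" → sorted: hstu
Same letters? hstu == hstu
Anagram = Yes


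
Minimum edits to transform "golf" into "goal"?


Word 1: "golf" (length 4)
Word 2: "goal" (length 4)
One optimal edit sequence (insert/delete/substitute each cost 1):
  1. keep 'g'
  2. keep 'o'
  3. substitute 'l' -> 'a'  (+1)
  4. substitute 'f' -> 'l'  (+1)
Total edit operations: 2
Edit distance = 2


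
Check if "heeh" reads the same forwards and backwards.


Word: "heeh"
Reversed: "heeh"
Forward == Backward? heeh == heeh
Palindrome = Yes


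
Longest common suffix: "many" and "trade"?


Word 1: "many"
Word 2: "trade"
Comparing from end:
  Pos -1: 'y' != 'e' (stop)
LCS = "" (length 0)


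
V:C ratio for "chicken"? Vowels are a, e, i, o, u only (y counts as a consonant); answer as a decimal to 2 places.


Word: "chicken"
Vowels (a,e,i,o,u): 2
Consonants: 5
Ratio = 2/5
= 0.40


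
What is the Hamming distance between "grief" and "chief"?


Comparing character by character (same length = 5):
  Pos 0: 'g' vs 'c' !=
  Pos 1: 'r' vs 'h' !=
  Pos 2: 'i' vs 'i' =
  Pos 3: 'e' vs 'e' =
  Pos 4: 'f' vs 'f' =
Hamming distance = 2


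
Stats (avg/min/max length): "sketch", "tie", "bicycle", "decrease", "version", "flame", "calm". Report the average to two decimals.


Lengths: "sketch"=6, "tie"=3, "bicycle"=7, "decrease"=8, "version"=7, "flame"=5, "calm"=4
Sum = 40, Count = 7
Average = 40/7 = 5.71
= avg=5.71, min=3, max=8


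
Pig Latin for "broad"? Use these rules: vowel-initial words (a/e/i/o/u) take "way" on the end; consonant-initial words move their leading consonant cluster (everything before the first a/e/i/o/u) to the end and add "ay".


Word: "broad"
Starts with consonant(s) → move to end, add 'ay'
Consonant cluster: "br"
Pig Latin = "oadbray"


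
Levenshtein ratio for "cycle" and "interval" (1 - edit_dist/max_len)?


Word 1: "cycle" (length 5)
Word 2: "interval" (length 8)
One optimal edit sequence:
  1. insert 'i'  (+1)
  2. insert 'n'  (+1)
  3. insert 't'  (+1)
  4. substitute 'c' -> 'e'  (+1)
  5. substitute 'y' -> 'r'  (+1)
  6. substitute 'c' -> 'v'  (+1)
  7. substitute 'l' -> 'a'  (+1)
  8. substitute 'e' -> 'l'  (+1)
Edit distance = 8
Max length = max(5, 8) = 8
Similarity = 1 - 8/8
= 0.0000


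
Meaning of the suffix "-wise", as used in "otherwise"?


Suffix: -wise
Example: otherwise (other + -wise)
Meaning = in the manner of


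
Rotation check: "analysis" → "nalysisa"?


Word: "analysis", Candidate: "nalysisa"
Method: check if candidate is substring of word+word
"analysisanalysis" contains "nalysisa"? Yes
Is rotation = Yes


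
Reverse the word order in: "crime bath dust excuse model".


Original: "crime bath dust excuse model"
Words (1..n): crime | bath | dust | excuse | model
Reversed (n..1): model | excuse | dust | bath | crime
Result = "model excuse dust bath crime"


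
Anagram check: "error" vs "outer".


Word 1: "error" → sorted: eorrr
Word 2: "outer" → sorted: eortu
Same letters? eorrr != eortu
Anagram = No


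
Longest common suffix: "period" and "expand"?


Word 1: "period"
Word 2: "expand"
Comparing from end:
  Pos -1: 'd' == 'd'
  Pos -2: 'o' != 'n' (stop)
LCS = "d" (length 1)


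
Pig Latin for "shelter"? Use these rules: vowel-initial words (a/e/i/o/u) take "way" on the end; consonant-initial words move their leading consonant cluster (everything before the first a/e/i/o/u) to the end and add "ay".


Word: "shelter"
Starts with consonant(s) → move to end, add 'ay'
Consonant cluster: "sh"
Pig Latin = "eltershay"


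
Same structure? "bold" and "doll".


Pattern of "bold": [0, 1, 2, 3]
Pattern of "doll": [0, 1, 2, 2]
Patterns do not match
Same pattern = No


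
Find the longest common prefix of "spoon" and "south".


Word 1: "spoon"
Word 2: "south"
Comparing from start:
  Pos 0: 's' == 's'
  Pos 1: 'p' != 'o' (stop)
LCP = "s" (length 1)


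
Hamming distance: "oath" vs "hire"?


Comparing character by character (same length = 4):
  Pos 0: 'o' vs 'h' !=
  Pos 1: 'a' vs 'i' !=
  Pos 2: 't' vs 'r' !=
  Pos 3: 'h' vs 'e' !=
Hamming distance = 4


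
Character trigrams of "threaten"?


Word: "threaten" (length 8)
Number of trigrams = 8 - 3 + 1 = 6
  Position 0: "thr"
  Position 1: "hre"
  Position 2: "rea"
  Position 3: "eat"
  Position 4: "ate"
  Position 5: "ten"
Trigrams = "thr", "hre", "rea", "eat", "ate", "ten"


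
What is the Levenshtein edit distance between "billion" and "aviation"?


Word 1: "billion" (length 7)
Word 2: "aviation" (length 8)
One optimal edit sequence (insert/delete/substitute each cost 1):
  1. insert 'a'  (+1)
  2. substitute 'b' -> 'v'  (+1)
  3. keep 'i'
  4. substitute 'l' -> 'a'  (+1)
  5. substitute 'l' -> 't'  (+1)
  6. keep 'i'
  7. keep 'o'
  8. keep 'n'
Total edit operations: 4
Edit distance = 4


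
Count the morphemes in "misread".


Word: "misread"
Morphemes: mis- | read
Each morpheme carries meaning
= 2 morphemes


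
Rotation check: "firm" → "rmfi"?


Word: "firm", Candidate: "rmfi"
Method: check if candidate is substring of word+word
"firmfirm" contains "rmfi"? Yes
Is rotation = Yes


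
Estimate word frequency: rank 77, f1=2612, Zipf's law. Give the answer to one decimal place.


Zipf's law: f(r) = f(1) / r
f(1) = 2612
f(77) = 2612 / 77
= 33.9 occurrences


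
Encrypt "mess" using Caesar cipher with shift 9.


Word: "mess"
Shift: 9
Each letter → (letter + shift) mod 26:
  'm' (12) + 9 = 21 → 'v'
  'e' (4) + 9 = 13 → 'n'
  's' (18) + 9 = 1 → 'b'
  's' (18) + 9 = 1 → 'b'
Result = "vnbb"


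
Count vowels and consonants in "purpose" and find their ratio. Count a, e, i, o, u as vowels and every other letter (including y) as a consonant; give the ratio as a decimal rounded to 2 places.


Word: "purpose"
Vowels (a,e,i,o,u): 3
Consonants: 4
Ratio = 3/4
= 0.75


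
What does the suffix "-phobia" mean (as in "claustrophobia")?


Suffix: -phobia
Example: claustrophobia (claustro- + -phobia)
Meaning = fear of


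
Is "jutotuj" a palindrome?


Word: "jutotuj"
Reversed: "jutotuj"
Forward == Backward? jutotuj == jutotuj
Palindrome = Yes


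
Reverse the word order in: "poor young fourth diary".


Original: "poor young fourth diary"
Words (1..n): poor | young | fourth | diary
Reversed (n..1): diary | fourth | young | poor
Result = "diary fourth young poor"


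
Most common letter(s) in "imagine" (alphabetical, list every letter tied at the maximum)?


Word: "imagine"
Letter counts:
  'a': 1
  'e': 1
  'g': 1
  'i': 2
  'm': 1
  'n': 1
Maximum count = 2
Most frequent = 'i' (2 times each)


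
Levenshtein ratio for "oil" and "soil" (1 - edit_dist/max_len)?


Word 1: "oil" (length 3)
Word 2: "soil" (length 4)
One optimal edit sequence:
  1. insert 's'  (+1)
  2. keep 'o'
  3. keep 'i'
  4. keep 'l'
Edit distance = 1
Max length = max(3, 4) = 4
Similarity = 1 - 1/4
= 0.7500


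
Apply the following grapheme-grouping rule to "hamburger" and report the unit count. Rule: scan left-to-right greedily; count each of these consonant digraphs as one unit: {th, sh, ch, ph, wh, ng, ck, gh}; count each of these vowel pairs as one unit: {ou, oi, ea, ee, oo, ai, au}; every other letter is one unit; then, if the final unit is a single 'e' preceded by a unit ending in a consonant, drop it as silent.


Word: "hamburger" (9 letters)
Left-to-right scan:
  (1) 'h' (letter)
  (2) 'a' (letter)
  (3) 'm' (letter)
  (4) 'b' (letter)
  (5) 'u' (letter)
  (6) 'r' (letter)
  (7) 'g' (letter)
  (8) 'e' (letter)
  (9) 'r' (letter)
Units from scan: 9
Sound units = 9 units


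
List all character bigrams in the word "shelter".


Word: "shelter" (length 7)
Number of bigrams = 7 - 2 + 1 = 6
  Position 0: "sh"
  Position 1: "he"
  Position 2: "el"
  Position 3: "lt"
  Position 4: "te"
  Position 5: "er"
Bigrams = "sh", "he", "el", "lt", "te", "er"


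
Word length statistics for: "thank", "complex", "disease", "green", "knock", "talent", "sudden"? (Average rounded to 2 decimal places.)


Lengths: "thank"=5, "complex"=7, "disease"=7, "green"=5, "knock"=5, "talent"=6, "sudden"=6
Sum = 41, Count = 7
Average = 41/7 = 5.86
= avg=5.86, min=5, max=7


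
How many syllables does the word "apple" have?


Word: "apple"
Syllable breakdown: ap | ple
Counting: 2 parts
= 2 syllables


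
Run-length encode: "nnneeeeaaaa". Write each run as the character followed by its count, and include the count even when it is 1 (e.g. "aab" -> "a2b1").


String: "nnneeeeaaaa"
Scanning for consecutive runs:
  'n' x 3
  'e' x 4
  'a' x 4
RLE = "n3e4a4"


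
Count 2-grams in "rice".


Word: "rice" (length 4)
Number of 2-grams = length - 2 + 1 = 4 - 2 + 1
= 3


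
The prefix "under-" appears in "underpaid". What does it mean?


Prefix: under-
Example: underpaid (under- + paid)
Meaning = insufficient


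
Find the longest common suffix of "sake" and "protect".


Word 1: "sake"
Word 2: "protect"
Comparing from end:
  Pos -1: 'e' != 't' (stop)
LCS = "" (length 0)


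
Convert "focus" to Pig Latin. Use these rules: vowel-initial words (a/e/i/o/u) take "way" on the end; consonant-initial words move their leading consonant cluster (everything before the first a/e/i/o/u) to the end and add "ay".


Word: "focus"
Starts with consonant(s) → move to end, add 'ay'
Consonant cluster: "f"
Pig Latin = "ocusfay"


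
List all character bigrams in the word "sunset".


Word: "sunset" (length 6)
Number of bigrams = 6 - 2 + 1 = 5
  Position 0: "su"
  Position 1: "un"
  Position 2: "ns"
  Position 3: "se"
  Position 4: "et"
Bigrams = "su", "un", "ns", "se", "et"


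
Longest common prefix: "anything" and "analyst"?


Word 1: "anything"
Word 2: "analyst"
Comparing from start:
  Pos 0: 'a' == 'a'
  Pos 1: 'n' == 'n'
  Pos 2: 'y' != 'a' (stop)
LCP = "an" (length 2)


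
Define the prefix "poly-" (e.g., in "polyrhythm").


Prefix: poly-
Example: polyrhythm = poly- + rhythm
Meaning = many


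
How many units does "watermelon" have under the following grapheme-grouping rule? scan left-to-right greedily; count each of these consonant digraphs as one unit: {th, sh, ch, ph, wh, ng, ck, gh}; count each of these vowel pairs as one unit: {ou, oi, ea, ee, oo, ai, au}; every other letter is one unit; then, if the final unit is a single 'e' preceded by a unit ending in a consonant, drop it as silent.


Word: "watermelon" (10 letters)
Left-to-right scan:
  1. 'w' (letter)
  2. 'a' (letter)
  3. 't' (letter)
  4. 'e' (letter)
  5. 'r' (letter)
  6. 'm' (letter)
  7. 'e' (letter)
  8. 'l' (letter)
  9. 'o' (letter)
  10. 'n' (letter)
Units from scan: 10
Sound units = 10 units


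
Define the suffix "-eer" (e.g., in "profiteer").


Suffix: -eer
Example: profiteer = profit + -eer
Meaning = one who is concerned with


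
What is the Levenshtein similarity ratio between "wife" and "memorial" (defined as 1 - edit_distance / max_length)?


Word 1: "wife" (length 4)
Word 2: "memorial" (length 8)
One optimal edit sequence:
  1. insert 'm'  (+1)
  2. insert 'e'  (+1)
  3. insert 'm'  (+1)
  4. insert 'o'  (+1)
  5. substitute 'w' -> 'r'  (+1)
  6. keep 'i'
  7. substitute 'f' -> 'a'  (+1)
  8. substitute 'e' -> 'l'  (+1)
Edit distance = 7
Max length = max(4, 8) = 8
Similarity = 1 - 7/8
= 0.1250


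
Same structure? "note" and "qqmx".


Pattern of "note": [0, 1, 2, 3]
Pattern of "qqmx": [0, 0, 1, 2]
Patterns do not match
Same pattern = No


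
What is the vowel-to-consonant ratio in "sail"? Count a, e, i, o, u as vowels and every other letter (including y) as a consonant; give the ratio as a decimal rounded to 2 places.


Word: "sail"
Vowels (a,e,i,o,u): 2
Consonants: 2
Ratio = 2/2
= 1.00


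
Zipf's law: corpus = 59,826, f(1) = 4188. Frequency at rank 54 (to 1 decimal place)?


Zipf's law: f(r) = f(1) / r
f(1) = 4188
f(54) = 4188 / 54
= 77.6 occurrences


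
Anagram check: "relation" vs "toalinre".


Word 1: "relation" → sorted: aeilnort
Word 2: "toalinre" → sorted: aeilnort
Same letters? aeilnort == aeilnort
Anagram = Yes


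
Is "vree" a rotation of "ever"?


Word: "ever", Candidate: "vree"
Method: check if candidate is substring of word+word
"everever" contains "vree"? No
Is rotation = No


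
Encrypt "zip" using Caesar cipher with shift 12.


Word: "zip"
Shift: 12
Each letter → (letter + shift) mod 26:
  'z' (25) + 12 = 11 → 'l'
  'i' (8) + 12 = 20 → 'u'
  'p' (15) + 12 = 1 → 'b'
Result = "lub"


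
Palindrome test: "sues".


Word: "sues"
Reversed: "seus"
Forward == Backward? sues != seus
Palindrome = No


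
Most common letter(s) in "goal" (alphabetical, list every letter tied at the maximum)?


Word: "goal"
Letter counts:
  'a': 1
  'g': 1
  'l': 1
  'o': 1
Maximum count = 1
Most frequent = 'a', 'g', 'l', 'o' (1 time each)


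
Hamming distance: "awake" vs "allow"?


Comparing character by character (same length = 5):
  Pos 0: 'a' vs 'a' =
  Pos 1: 'w' vs 'l' !=
  Pos 2: 'a' vs 'l' !=
  Pos 3: 'k' vs 'o' !=
  Pos 4: 'e' vs 'w' !=
Hamming distance = 4


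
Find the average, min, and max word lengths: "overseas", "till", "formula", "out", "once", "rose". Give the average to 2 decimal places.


Lengths: "overseas"=8, "till"=4, "formula"=7, "out"=3, "once"=4, "rose"=4
Sum = 30, Count = 6
Average = 30/6 = 5.00
= avg=5.00, min=3, max=8


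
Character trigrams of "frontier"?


Word: "frontier" (length 8)
Number of trigrams = 8 - 3 + 1 = 6
  Position 0: "fro"
  Position 1: "ron"
  Position 2: "ont"
  Position 3: "nti"
  Position 4: "tie"
  Position 5: "ier"
Trigrams = "fro", "ron", "ont", "nti", "tie", "ier"


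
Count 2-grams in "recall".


Word: "recall" (length 6)
Number of 2-grams = length - 2 + 1 = 6 - 2 + 1
= 5


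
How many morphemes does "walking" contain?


Word: "walking"
Morphemes: walk + -ing
Each morpheme carries meaning
= 2 morphemes


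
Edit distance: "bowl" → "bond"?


Word 1: "bowl" (length 4)
Word 2: "bond" (length 4)
One optimal edit sequence (insert/delete/substitute each cost 1):
  1. keep 'b'
  2. keep 'o'
  3. substitute 'w' -> 'n'  (+1)
  4. substitute 'l' -> 'd'  (+1)
Total edit operations: 2
Edit distance = 2


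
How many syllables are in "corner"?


Word: "corner"
Syllable breakdown: cor · ner
Counting: 2 parts
= 2 syllables


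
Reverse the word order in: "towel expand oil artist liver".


Original: "towel expand oil artist liver"
Words (1..n): towel | expand | oil | artist | liver
Reversed (n..1): liver | artist | oil | expand | towel
Result = "liver artist oil expand towel"


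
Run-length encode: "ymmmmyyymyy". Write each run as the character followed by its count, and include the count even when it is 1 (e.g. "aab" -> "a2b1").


String: "ymmmmyyymyy"
Scanning for consecutive runs:
  'y' x 1
  'm' x 4
  'y' x 3
  'm' x 1
  'y' x 2
RLE = "y1m4y3m1y2"


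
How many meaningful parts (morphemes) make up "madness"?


Word: "madness"
Morphemes: mad + -ness
Each morpheme carries meaning
= 2 morphemes


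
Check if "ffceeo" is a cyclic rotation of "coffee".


Word: "coffee", Candidate: "ffceeo"
Method: check if candidate is substring of word+word
"coffeecoffee" contains "ffceeo"? No
Is rotation = No


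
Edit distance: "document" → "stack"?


Word 1: "document" (length 8)
Word 2: "stack" (length 5)
One optimal edit sequence (insert/delete/substitute each cost 1):
  1. delete 'd'  (+1)
  2. delete 'o'  (+1)
  3. delete 'c'  (+1)
  4. substitute 'u' -> 's'  (+1)
  5. substitute 'm' -> 't'  (+1)
  6. substitute 'e' -> 'a'  (+1)
  7. substitute 'n' -> 'c'  (+1)
  8. substitute 't' -> 'k'  (+1)
Total edit operations: 8
Edit distance = 8


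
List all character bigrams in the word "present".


Word: "present" (length 7)
Number of bigrams = 7 - 2 + 1 = 6
  Position 0: "pr"
  Position 1: "re"
  Position 2: "es"
  Position 3: "se"
  Position 4: "en"
  Position 5: "nt"
Bigrams = "pr", "re", "es", "se", "en", "nt"


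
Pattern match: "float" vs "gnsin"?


Pattern of "float": [0, 1, 2, 3, 4]
Pattern of "gnsin": [0, 1, 2, 3, 1]
Patterns do not match
Same pattern = No


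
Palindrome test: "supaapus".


Word: "supaapus"
Reversed: "supaapus"
Forward == Backward? supaapus == supaapus
Palindrome = Yes


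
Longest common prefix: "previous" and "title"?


Word 1: "previous"
Word 2: "title"
Comparing from start:
  Pos 0: 'p' != 't' (stop)
LCP = "" (length 0)


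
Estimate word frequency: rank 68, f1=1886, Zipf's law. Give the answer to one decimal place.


Zipf's law: f(r) = f(1) / r
f(1) = 1886
f(68) = 1886 / 68
= 27.7 occurrences


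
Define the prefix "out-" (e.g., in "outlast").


Prefix: out-
Example: outlast = out- + last
Meaning = surpass


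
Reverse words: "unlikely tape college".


Original: "unlikely tape college"
Words (1..n): unlikely | tape | college
Reversed (n..1): college | tape | unlikely
Result = "college tape unlikely"


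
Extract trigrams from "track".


Word: "track" (length 5)
Number of trigrams = 5 - 3 + 1 = 3
  Position 0: "tra"
  Position 1: "rac"
  Position 2: "ack"
Trigrams = "tra", "rac", "ack"


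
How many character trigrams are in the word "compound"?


Word: "compound" (length 8)
Number of 3-grams = length - 3 + 1 = 8 - 3 + 1
= 6


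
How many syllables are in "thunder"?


Word: "thunder"
Syllable breakdown: thun | der
Counting: 2 parts
= 2 syllables


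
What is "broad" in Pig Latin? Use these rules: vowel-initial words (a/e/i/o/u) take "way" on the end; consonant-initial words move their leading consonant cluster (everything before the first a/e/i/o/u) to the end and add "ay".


Word: "broad"
Starts with consonant(s) → move to end, add 'ay'
Consonant cluster: "br"
Pig Latin = "oadbray"


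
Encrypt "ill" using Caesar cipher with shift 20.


Word: "ill"
Shift: 20
Each letter → (letter + shift) mod 26:
  'i' (8) + 20 = 2 → 'c'
  'l' (11) + 20 = 5 → 'f'
  'l' (11) + 20 = 5 → 'f'
Result = "cff"


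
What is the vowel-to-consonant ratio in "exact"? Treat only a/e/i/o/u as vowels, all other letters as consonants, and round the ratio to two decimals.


Word: "exact"
Vowels (a,e,i,o,u): 2
Consonants: 3
Ratio = 2/3
= 0.67


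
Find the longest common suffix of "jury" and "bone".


Word 1: "jury"
Word 2: "bone"
Comparing from end:
  Pos -1: 'y' != 'e' (stop)
LCS = "" (length 0)


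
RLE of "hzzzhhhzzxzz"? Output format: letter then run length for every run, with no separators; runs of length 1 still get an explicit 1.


String: "hzzzhhhzzxzz"
Scanning for consecutive runs:
  'h' x 1
  'z' x 3
  'h' x 3
  'z' x 2
  'x' x 1
  'z' x 2
RLE = "h1z3h3z2x1z2"


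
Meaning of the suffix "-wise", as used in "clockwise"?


Suffix: -wise
Example: clockwise (clock + -wise)
Meaning = in the manner of


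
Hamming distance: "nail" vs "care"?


Comparing character by character (same length = 4):
  Pos 0: 'n' vs 'c' !=
  Pos 1: 'a' vs 'a' =
  Pos 2: 'i' vs 'r' !=
  Pos 3: 'l' vs 'e' !=
Hamming distance = 3


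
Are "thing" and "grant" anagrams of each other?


Word 1: "thing" → sorted: ghint
Word 2: "grant" → sorted: agnrt
Same letters? ghint != agnrt
Anagram = No


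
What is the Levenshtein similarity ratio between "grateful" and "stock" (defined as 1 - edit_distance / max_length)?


Word 1: "grateful" (length 8)
Word 2: "stock" (length 5)
One optimal edit sequence:
  1. delete 'g'  (+1)
  2. delete 'r'  (+1)
  3. substitute 'a' -> 's'  (+1)
  4. keep 't'
  5. delete 'e'  (+1)
  6. substitute 'f' -> 'o'  (+1)
  7. substitute 'u' -> 'c'  (+1)
  8. substitute 'l' -> 'k'  (+1)
Edit distance = 7
Max length = max(8, 5) = 8
Similarity = 1 - 7/8
= 0.1250


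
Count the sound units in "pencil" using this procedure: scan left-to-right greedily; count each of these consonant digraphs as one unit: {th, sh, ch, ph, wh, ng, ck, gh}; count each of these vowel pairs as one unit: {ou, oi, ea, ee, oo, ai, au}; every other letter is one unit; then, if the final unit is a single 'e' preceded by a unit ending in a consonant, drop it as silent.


Word: "pencil" (6 letters)
Left-to-right scan:
  (1) 'p' (letter)
  (2) 'e' (letter)
  (3) 'n' (letter)
  (4) 'c' (letter)
  (5) 'i' (letter)
  (6) 'l' (letter)
Units from scan: 6
Sound units = 6 units


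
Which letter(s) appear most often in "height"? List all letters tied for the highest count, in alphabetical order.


Word: "height"
Letter counts:
  'e': 1
  'g': 1
  'h': 2
  'i': 1
  't': 1
Maximum count = 2
Most frequent = 'h' (2 times each)


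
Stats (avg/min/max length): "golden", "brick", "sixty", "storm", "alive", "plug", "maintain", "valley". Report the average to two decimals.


Lengths: "golden"=6, "brick"=5, "sixty"=5, "storm"=5, "alive"=5, "plug"=4, "maintain"=8, "valley"=6
Sum = 44, Count = 8
Average = 44/8 = 5.50
= avg=5.50, min=4, max=8


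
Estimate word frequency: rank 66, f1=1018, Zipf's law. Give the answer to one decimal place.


Zipf's law: f(r) = f(1) / r
f(1) = 1018
f(66) = 1018 / 66
= 15.4 occurrences


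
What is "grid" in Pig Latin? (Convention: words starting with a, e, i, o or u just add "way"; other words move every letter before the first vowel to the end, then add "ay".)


Word: "grid"
Starts with consonant(s) → move to end, add 'ay'
Consonant cluster: "gr"
Pig Latin = "idgray"


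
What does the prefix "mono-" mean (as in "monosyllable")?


Prefix: mono-
Example: monosyllable = mono- + syllable
Meaning = one


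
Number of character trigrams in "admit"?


Word: "admit" (length 5)
Number of 3-grams = length - 3 + 1 = 5 - 3 + 1
= 3


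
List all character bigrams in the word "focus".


Word: "focus" (length 5)
Number of bigrams = 5 - 2 + 1 = 4
  Position 0: "fo"
  Position 1: "oc"
  Position 2: "cu"
  Position 3: "us"
Bigrams = "fo", "oc", "cu", "us"


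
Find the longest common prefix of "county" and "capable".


Word 1: "county"
Word 2: "capable"
Comparing from start:
  Pos 0: 'c' == 'c'
  Pos 1: 'o' != 'a' (stop)
LCP = "c" (length 1)


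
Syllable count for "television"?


Word: "television"
Syllable breakdown: tel-e-vi-sion
Counting: 4 parts
= 4 syllables


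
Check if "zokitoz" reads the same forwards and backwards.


Word: "zokitoz"
Reversed: "zotikoz"
Forward == Backward? zokitoz != zotikoz
Palindrome = No


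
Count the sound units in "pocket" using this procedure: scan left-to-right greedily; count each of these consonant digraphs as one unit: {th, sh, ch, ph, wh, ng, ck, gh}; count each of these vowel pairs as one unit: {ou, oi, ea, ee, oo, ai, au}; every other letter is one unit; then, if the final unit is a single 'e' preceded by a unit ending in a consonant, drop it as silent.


Word: "pocket" (6 letters)
Left-to-right scan:
  1. 'p' (letter)
  2. 'o' (letter)
  3. 'ck' (digraph)
  4. 'e' (letter)
  5. 't' (letter)
Units from scan: 5
Sound units = 5 units


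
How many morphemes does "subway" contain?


Word: "subway"
Morphemes: sub- | way
Each morpheme carries meaning
= 2 morphemes


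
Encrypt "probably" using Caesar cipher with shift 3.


Word: "probably"
Shift: 3
Each letter → (letter + shift) mod 26:
  'p' (15) + 3 = 18 → 's'
  'r' (17) + 3 = 20 → 'u'
  'o' (14) + 3 = 17 → 'r'
  'b' (1) + 3 = 4 → 'e'
  'a' (0) + 3 = 3 → 'd'
  'b' (1) + 3 = 4 → 'e'
  'l' (11) + 3 = 14 → 'o'
  'y' (24) + 3 = 1 → 'b'
Result = "suredeob"


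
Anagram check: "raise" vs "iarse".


Word 1: "raise" → sorted: aeirs
Word 2: "iarse" → sorted: aeirs
Same letters? aeirs == aeirs
Anagram = Yes


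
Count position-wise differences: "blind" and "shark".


Comparing character by character (same length = 5):
  Pos 0: 'b' vs 's' !=
  Pos 1: 'l' vs 'h' !=
  Pos 2: 'i' vs 'a' !=
  Pos 3: 'n' vs 'r' !=
  Pos 4: 'd' vs 'k' !=
Hamming distance = 5


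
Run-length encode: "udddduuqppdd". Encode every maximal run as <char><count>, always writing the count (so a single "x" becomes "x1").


String: "udddduuqppdd"
Scanning for consecutive runs:
  'u' x 1
  'd' x 4
  'u' x 2
  'q' x 1
  'p' x 2
  'd' x 2
RLE = "u1d4u2q1p2d2"


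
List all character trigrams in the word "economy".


Word: "economy" (length 7)
Number of trigrams = 7 - 3 + 1 = 5
  Position 0: "eco"
  Position 1: "con"
  Position 2: "ono"
  Position 3: "nom"
  Position 4: "omy"
Trigrams = "eco", "con", "ono", "nom", "omy"


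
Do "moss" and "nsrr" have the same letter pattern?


Pattern of "moss": [0, 1, 2, 2]
Pattern of "nsrr": [0, 1, 2, 2]
Patterns match
Same pattern = Yes
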